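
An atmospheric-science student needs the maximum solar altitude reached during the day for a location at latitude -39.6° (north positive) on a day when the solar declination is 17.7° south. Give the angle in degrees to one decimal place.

At local solar noon the hour angle is zero, so the elevation is 90° − |φ − δ| = 90° − |-39.6° − (-17.7°)| = 90° − 21.9° = 68.1°.

68.1°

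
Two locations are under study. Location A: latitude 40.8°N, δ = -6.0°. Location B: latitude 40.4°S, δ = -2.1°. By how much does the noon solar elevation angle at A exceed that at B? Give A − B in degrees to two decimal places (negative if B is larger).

A: 90° − |40.8 − (-6.0)| = 43.20°.
B: 90° − |-40.4 − (-2.1)| = 51.70°.
A − B = 43.20 − 51.70 = -8.50°.

-8.50°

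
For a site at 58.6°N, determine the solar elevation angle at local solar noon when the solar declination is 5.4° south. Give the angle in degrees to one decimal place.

At local solar noon the hour angle is zero, so the elevation is 90° − |φ − δ| = 90° − |58.6° − (-5.4°)| = 90° − 64.0° = 26.0°.

26.0°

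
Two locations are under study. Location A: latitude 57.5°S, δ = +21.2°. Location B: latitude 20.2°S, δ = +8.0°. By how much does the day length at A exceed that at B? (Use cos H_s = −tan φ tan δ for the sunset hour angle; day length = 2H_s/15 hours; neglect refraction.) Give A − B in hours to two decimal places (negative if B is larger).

A: H_s = arccos(−tan -57.5° · tan 21.2°) = 52.49°, so 2H_s/15 = 6.9987 h.
B: H_s = arccos(−tan -20.2° · tan 8.0°) = 87.04°, so 2H_s/15 = 11.6053 h.
A − B = 6.9987 − 11.6053 = -4.6066 h.

-4.61 h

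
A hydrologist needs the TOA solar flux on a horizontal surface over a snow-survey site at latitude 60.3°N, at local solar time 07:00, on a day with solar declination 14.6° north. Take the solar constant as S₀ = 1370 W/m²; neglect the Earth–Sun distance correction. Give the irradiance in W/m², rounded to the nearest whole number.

470 W/m²

Hour angle H = 15° × (7 − 12) = -75.00°.
cos θ_z = sin φ sin δ + cos φ cos δ cos H = (0.8686)(0.2521) + (0.4955)(0.9677)(0.2588) = 0.3431.
Top-of-atmosphere irradiance = S₀ cos θ_z = 1370 × 0.3431 = 470.05 W/m².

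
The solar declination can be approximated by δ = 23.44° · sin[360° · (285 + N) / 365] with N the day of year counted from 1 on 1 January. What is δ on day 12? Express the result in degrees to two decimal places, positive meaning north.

-21.59°

360 × (285 + 12) / 365 = 292.932°; sin(292.932°) = -0.9210.
δ = 23.44 × -0.9210 = -21.588° ≈ -21.59°.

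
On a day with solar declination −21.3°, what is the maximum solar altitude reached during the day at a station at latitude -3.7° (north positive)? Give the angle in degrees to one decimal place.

72.4°

At local solar noon the hour angle is zero, so the elevation is 90° − |φ − δ| = 90° − |-3.7° − (-21.3°)| = 90° − 17.6° = 72.4°.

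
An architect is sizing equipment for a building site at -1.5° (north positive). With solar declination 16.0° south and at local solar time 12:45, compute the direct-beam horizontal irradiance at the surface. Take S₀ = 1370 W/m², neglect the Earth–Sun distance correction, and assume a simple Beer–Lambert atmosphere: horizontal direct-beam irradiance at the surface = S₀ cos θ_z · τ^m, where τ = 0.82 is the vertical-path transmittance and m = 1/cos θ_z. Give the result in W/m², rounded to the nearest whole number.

1056 W/m²

Hour angle H = 15° × (12.75 − 12) = 11.25°.
With φ = -1.5°, δ = -16.0°, H = 11.25°: sin φ sin δ = 0.0072, cos φ cos δ cos H = 0.9425, so cos θ_z = 0.9497.
Air mass m = 1/cos θ_z = 1/0.9497 = 1.053; τ^m = 0.82^1.053 = 0.8114.
Surface direct beam = 1370 × 0.9497 × 0.8114 = 1055.70 W/m².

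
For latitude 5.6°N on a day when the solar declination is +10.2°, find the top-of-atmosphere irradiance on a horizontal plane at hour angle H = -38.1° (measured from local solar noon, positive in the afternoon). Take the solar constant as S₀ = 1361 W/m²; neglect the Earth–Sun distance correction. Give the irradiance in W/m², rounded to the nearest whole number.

cos θ_z = sin(5.6°) sin(10.2°) + cos(5.6°) cos(10.2°) cos(-38.10°) = 0.0173 + 0.7708 = 0.7881.
Top-of-atmosphere irradiance = S₀ cos θ_z = 1361 × 0.7881 = 1072.60 W/m².

1073 W/m²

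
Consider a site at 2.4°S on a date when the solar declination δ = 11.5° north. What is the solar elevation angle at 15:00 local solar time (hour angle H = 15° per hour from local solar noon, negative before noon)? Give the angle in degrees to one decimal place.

Hour angle H = 15° × (15 − 12) = 45.00°.
With φ = -2.4°, δ = 11.5°, H = 45.00°: sin φ sin δ = -0.0083, cos φ cos δ cos H = 0.6923, so cos θ_z = 0.6840.
θ_z = arccos(0.6840) = 46.84°, so the elevation is 90° − 46.84° = 43.16°.

43.2°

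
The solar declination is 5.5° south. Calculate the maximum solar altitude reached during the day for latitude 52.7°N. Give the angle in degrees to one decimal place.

At local solar noon the hour angle is zero, so the elevation is 90° − |φ − δ| = 90° − |52.7° − (-5.5°)| = 90° − 58.2° = 31.8°.

31.8°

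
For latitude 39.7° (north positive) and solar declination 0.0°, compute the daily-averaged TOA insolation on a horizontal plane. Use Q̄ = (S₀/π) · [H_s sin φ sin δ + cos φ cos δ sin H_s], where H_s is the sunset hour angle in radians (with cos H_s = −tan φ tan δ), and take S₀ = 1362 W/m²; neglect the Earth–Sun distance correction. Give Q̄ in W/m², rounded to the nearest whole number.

334 W/m²

−tan φ tan δ = −(0.8302)(0.0000) = 0.0000; H_s = arccos(0.0000) = 90.00°. In radians, H_s = 1.5708.
H_s sin φ sin δ = 1.5708 × 0.6388 × 0.0000 = 0.0000.
cos φ cos δ sin H_s = 0.7694 × 1.0000 × 1.0000 = 0.7694.
Q̄ = (1362/π) × (0.0000 + 0.7694) = 433.54 × 0.7694 = 333.57 W/m².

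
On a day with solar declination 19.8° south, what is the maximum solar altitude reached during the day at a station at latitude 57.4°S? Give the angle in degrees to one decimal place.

52.4°

At local solar noon the hour angle is zero, so the elevation is 90° − |φ − δ| = 90° − |-57.4° − (-19.8°)| = 90° − 37.6° = 52.4°.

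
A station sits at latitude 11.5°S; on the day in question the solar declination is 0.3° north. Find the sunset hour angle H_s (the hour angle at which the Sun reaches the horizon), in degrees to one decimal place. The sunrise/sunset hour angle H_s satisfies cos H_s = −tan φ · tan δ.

−tan φ tan δ = −(-0.2035)(0.0052) = 0.0011; H_s = arccos(0.0011) = 89.94°.

89.9°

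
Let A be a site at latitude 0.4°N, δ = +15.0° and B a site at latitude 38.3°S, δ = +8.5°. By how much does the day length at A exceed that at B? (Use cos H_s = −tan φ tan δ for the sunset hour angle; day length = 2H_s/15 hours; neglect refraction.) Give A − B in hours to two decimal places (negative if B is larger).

A: H_s = arccos(−tan 0.4° · tan 15.0°) = 90.11°, so 2H_s/15 = 12.0147 h.
B: H_s = arccos(−tan -38.3° · tan 8.5°) = 83.22°, so 2H_s/15 = 11.0960 h.
A − B = 12.0147 − 11.0960 = 0.9187 h.

+0.92 h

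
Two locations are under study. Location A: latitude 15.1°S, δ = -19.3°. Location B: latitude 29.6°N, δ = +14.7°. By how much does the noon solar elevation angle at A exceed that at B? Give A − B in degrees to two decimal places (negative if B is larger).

A: 90° − |-15.1 − (-19.3)| = 85.80°.
B: 90° − |29.6 − (14.7)| = 75.10°.
A − B = 85.80 − 75.10 = 10.70°.

+10.70°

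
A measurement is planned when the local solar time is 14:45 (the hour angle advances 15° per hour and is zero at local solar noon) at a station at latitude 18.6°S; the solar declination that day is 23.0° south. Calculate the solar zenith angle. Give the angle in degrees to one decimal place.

38.7°

Hour angle H = 15° × (14.75 − 12) = 41.25°.
cos θ_z = sin φ sin δ + cos φ cos δ cos H = (-0.3190)(-0.3907) + (0.9478)(0.9205)(0.7518) = 0.7805.
θ_z = arccos(0.7805) = 38.69°.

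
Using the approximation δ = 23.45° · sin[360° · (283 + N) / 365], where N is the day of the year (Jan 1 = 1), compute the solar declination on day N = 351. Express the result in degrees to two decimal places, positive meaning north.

-23.37°

360 × (283 + 351) / 365 = 625.315°; sin(625.315°) = -0.9967.
δ = 23.45 × -0.9967 = -23.373° ≈ -23.37°.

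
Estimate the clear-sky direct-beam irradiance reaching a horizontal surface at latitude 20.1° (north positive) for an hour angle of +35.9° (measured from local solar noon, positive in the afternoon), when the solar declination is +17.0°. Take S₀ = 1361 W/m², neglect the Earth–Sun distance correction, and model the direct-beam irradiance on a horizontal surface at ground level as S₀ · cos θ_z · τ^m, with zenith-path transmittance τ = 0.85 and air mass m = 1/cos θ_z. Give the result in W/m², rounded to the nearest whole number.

926 W/m²

cos θ_z = sin(20.1°) sin(17.0°) + cos(20.1°) cos(17.0°) cos(35.90°) = 0.1005 + 0.7275 = 0.8280.
Air mass m = 1/cos θ_z = 1/0.8280 = 1.208; τ^m = 0.85^1.208 = 0.8217.
Surface direct beam = 1361 × 0.8280 × 0.8217 = 925.98 W/m².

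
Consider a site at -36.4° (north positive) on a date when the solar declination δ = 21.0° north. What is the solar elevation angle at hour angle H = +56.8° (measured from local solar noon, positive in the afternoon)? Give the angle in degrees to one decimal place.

11.5°

With φ = -36.4°, δ = 21.0°, H = 56.80°: sin φ sin δ = -0.2127, cos φ cos δ cos H = 0.4115, so cos θ_z = 0.1988.
θ_z = arccos(0.1988) = 78.53°, so the elevation is 90° − 78.53° = 11.47°.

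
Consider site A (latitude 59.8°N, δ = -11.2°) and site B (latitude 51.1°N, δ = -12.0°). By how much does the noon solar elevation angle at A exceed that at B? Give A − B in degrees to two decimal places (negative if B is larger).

-7.90°

A: 90° − |59.8 − (-11.2)| = 19.00°.
B: 90° − |51.1 − (-12.0)| = 26.90°.
A − B = 19.00 − 26.90 = -7.90°.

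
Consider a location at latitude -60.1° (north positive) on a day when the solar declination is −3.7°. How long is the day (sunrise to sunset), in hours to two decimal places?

cos H_s = −tan(-60.1°) · tan(-3.7°) = -0.1125, so H_s = arccos(-0.1125) = 96.46°.
Day length = 2 H_s / 15° h⁻¹ = 192.92° / 15 = 12.861 h.

12.86 hours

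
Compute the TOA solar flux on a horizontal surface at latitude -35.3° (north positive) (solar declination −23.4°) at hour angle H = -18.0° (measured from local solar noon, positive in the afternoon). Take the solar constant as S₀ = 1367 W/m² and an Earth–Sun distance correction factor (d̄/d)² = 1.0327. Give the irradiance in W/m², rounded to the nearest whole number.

1330 W/m²

cos θ_z = sin(-35.3°) sin(-23.4°) + cos(-35.3°) cos(-23.4°) cos(-18.00°) = 0.2295 + 0.7124 = 0.9419.
Top-of-atmosphere irradiance = S₀ (d̄/d)² cos θ_z = 1367 × 1.0327 × 0.9419 = 1329.68 W/m².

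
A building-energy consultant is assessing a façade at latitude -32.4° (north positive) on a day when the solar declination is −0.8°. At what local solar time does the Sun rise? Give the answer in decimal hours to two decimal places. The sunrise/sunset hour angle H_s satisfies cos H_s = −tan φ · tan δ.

5.97 h

cos H_s = −tan(-32.4°) · tan(-0.8°) = -0.0089, so H_s = arccos(-0.0089) = 90.51°.
Sunrise is at 12 − H_s/15 = 12 − 6.034 = 5.966 h local solar time.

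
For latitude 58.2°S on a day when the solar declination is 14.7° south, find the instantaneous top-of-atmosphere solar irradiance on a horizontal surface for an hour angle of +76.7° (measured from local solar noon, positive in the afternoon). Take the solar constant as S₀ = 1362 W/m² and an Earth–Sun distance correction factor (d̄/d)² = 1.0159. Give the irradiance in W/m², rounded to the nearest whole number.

cos θ_z = sin(-58.2°) sin(-14.7°) + cos(-58.2°) cos(-14.7°) cos(76.70°) = 0.2157 + 0.1173 = 0.3330.
Top-of-atmosphere irradiance = S₀ (d̄/d)² cos θ_z = 1362 × 1.0159 × 0.3330 = 460.76 W/m².

461 W/m²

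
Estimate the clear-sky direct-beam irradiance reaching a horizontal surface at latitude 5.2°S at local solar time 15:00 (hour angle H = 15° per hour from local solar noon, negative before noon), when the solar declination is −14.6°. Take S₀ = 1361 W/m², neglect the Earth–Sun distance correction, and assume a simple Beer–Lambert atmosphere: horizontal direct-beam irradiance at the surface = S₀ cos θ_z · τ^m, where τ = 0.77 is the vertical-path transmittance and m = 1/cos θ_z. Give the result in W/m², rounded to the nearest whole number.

661 W/m²

Hour angle H = 15° × (15 − 12) = 45.00°.
cos θ_z = sin(-5.2°) sin(-14.6°) + cos(-5.2°) cos(-14.6°) cos(45.00°) = 0.0228 + 0.6815 = 0.7043.
Air mass m = 1/cos θ_z = 1/0.7043 = 1.420; τ^m = 0.77^1.420 = 0.6899.
Surface direct beam = 1361 × 0.7043 × 0.6899 = 661.31 W/m².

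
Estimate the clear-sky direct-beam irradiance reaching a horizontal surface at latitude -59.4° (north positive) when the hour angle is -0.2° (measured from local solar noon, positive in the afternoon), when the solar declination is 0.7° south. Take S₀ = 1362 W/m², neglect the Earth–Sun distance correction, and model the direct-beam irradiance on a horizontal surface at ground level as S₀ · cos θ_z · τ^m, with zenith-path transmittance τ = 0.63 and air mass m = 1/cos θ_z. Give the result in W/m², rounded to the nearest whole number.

291 W/m²

With φ = -59.4°, δ = -0.7°, H = -0.20°: sin φ sin δ = 0.0105, cos φ cos δ cos H = 0.5090, so cos θ_z = 0.5195.
Air mass m = 1/cos θ_z = 1/0.5195 = 1.925; τ^m = 0.63^1.925 = 0.4109.
Surface direct beam = 1362 × 0.5195 × 0.4109 = 290.74 W/m².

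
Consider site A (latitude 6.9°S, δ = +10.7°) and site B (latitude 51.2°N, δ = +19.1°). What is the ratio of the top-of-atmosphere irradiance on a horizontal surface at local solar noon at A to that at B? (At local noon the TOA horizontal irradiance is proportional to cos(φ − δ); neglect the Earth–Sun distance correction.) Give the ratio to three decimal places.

1.125

A: cos θ_z = cos(-6.9° − (10.7°)) = 0.9532.
B: cos θ_z = cos(51.2° − (19.1°)) = 0.8471.
Ratio A/B = 0.9532 / 0.8471 = 1.1253.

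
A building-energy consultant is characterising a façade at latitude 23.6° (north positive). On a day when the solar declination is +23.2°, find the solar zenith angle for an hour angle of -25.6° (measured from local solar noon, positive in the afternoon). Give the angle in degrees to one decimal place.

23.5°

cos θ_z = sin(23.6°) sin(23.2°) + cos(23.6°) cos(23.2°) cos(-25.60°) = 0.1577 + 0.7596 = 0.9173.
θ_z = arccos(0.9173) = 23.47°.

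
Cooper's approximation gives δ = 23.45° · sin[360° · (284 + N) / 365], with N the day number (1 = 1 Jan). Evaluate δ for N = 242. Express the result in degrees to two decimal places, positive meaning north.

360 × (284 + 242) / 365 = 518.795°; sin(518.795°) = 0.3617.
δ = 23.45 × 0.3617 = 8.482° ≈ +8.48°.

+8.48°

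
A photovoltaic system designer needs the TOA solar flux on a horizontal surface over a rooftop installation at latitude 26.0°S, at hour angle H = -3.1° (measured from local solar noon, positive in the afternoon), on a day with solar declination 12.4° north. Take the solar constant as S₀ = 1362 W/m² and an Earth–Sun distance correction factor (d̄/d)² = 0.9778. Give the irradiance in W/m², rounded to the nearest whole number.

cos θ_z = sin φ sin δ + cos φ cos δ cos H = (-0.4384)(0.2147) + (0.8988)(0.9767)(0.9985) = 0.7824.
Top-of-atmosphere irradiance = S₀ (d̄/d)² cos θ_z = 1362 × 0.9778 × 0.7824 = 1041.97 W/m².

1042 W/m²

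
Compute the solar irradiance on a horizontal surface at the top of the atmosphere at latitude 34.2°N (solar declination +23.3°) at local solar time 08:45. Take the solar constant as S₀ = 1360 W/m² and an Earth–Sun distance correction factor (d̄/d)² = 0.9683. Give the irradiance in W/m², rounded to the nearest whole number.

Hour angle H = 15° × (8.75 − 12) = -48.75°.
With φ = 34.2°, δ = 23.3°, H = -48.75°: sin φ sin δ = 0.2223, cos φ cos δ cos H = 0.5009, so cos θ_z = 0.7232.
Top-of-atmosphere irradiance = S₀ (d̄/d)² cos θ_z = 1360 × 0.9683 × 0.7232 = 952.37 W/m².

952 W/m²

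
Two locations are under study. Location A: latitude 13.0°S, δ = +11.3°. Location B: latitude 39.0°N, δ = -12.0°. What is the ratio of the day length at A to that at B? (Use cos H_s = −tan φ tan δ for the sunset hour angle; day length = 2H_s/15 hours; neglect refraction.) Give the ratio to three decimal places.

1.091

A: H_s = arccos(−tan -13.0° · tan 11.3°) = 87.36°, so 2H_s/15 = 11.6480 h.
B: H_s = arccos(−tan 39.0° · tan -12.0°) = 80.09°, so 2H_s/15 = 10.6787 h.
Ratio A/B = 11.6480 / 10.6787 = 1.0908.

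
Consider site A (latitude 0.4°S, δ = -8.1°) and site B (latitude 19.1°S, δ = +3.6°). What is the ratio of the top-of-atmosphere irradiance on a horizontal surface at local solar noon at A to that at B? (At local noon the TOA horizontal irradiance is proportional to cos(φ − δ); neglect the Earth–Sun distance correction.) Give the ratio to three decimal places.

A: cos θ_z = cos(-0.4° − (-8.1°)) = 0.9910.
B: cos θ_z = cos(-19.1° − (3.6°)) = 0.9225.
Ratio A/B = 0.9910 / 0.9225 = 1.0743.

1.074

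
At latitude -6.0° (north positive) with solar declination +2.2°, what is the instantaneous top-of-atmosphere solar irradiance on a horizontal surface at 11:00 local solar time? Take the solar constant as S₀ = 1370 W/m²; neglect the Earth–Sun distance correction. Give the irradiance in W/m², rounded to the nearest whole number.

Hour angle H = 15° × (11 − 12) = -15.00°.
cos θ_z = sin(-6.0°) sin(2.2°) + cos(-6.0°) cos(2.2°) cos(-15.00°) = -0.0040 + 0.9599 = 0.9559.
Top-of-atmosphere irradiance = S₀ cos θ_z = 1370 × 0.9559 = 1309.58 W/m².

1310 W/m²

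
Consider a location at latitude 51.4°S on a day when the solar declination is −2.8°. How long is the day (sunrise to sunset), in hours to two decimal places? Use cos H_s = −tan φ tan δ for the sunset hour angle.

−tan φ tan δ = −(-1.2527)(-0.0489) = -0.0613; H_s = arccos(-0.0613) = 93.51°.
Day length = 2 H_s / 15° h⁻¹ = 187.02° / 15 = 12.468 h.

12.47 hours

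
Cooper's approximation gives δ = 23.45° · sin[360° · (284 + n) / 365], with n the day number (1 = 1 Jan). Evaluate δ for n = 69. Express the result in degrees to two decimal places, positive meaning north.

-4.81°

360 × (284 + 69) / 365 = 348.164°; sin(348.164°) = -0.2051.
δ = 23.45 × -0.2051 = -4.810° ≈ -4.81°.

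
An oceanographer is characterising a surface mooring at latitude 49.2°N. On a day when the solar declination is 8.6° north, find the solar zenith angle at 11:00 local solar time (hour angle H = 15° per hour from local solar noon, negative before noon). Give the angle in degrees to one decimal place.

42.5°

Hour angle H = 15° × (11 − 12) = -15.00°.
cos θ_z = sin φ sin δ + cos φ cos δ cos H = (0.7570)(0.1495) + (0.6534)(0.9888)(0.9659) = 0.7372.
θ_z = arccos(0.7372) = 42.51°.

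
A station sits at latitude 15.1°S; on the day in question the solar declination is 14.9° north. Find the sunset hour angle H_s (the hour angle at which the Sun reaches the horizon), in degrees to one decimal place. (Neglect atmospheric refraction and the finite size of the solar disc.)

−tan φ tan δ = −(-0.2698)(0.2661) = 0.0718; H_s = arccos(0.0718) = 85.88°.

85.9°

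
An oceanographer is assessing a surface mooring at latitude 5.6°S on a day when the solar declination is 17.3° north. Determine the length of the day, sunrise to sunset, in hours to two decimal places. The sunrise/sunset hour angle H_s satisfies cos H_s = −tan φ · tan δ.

11.77 hours

The sunset hour angle satisfies cos H_s = −tan φ tan δ = 0.0305, giving H_s = 88.25°.
Day length = 2 H_s / 15° h⁻¹ = 176.50° / 15 = 11.767 h.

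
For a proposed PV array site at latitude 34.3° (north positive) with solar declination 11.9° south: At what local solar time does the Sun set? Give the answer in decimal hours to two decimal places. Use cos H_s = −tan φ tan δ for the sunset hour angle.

The sunset hour angle satisfies cos H_s = −tan φ tan δ = 0.1438, giving H_s = 81.73°.
Sunset is at 12 + H_s/15 = 12 + 5.449 = 17.449 h local solar time.

17.45 h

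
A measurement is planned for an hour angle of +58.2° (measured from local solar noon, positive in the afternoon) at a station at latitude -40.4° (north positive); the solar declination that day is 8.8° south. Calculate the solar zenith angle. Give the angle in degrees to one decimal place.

60.3°

cos θ_z = sin(-40.4°) sin(-8.8°) + cos(-40.4°) cos(-8.8°) cos(58.20°) = 0.0992 + 0.3966 = 0.4958.
θ_z = arccos(0.4958) = 60.28°.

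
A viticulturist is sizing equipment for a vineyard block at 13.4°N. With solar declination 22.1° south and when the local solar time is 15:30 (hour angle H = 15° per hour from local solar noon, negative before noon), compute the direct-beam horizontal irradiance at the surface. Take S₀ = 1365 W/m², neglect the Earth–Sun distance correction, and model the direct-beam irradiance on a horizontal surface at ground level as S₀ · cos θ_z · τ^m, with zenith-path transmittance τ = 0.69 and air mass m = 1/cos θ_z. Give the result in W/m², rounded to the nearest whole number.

282 W/m²

Hour angle H = 15° × (15.5 − 12) = 52.50°.
cos θ_z = sin(13.4°) sin(-22.1°) + cos(13.4°) cos(-22.1°) cos(52.50°) = -0.0872 + 0.5487 = 0.4615.
Air mass m = 1/cos θ_z = 1/0.4615 = 2.167; τ^m = 0.69^2.167 = 0.4475.
Surface direct beam = 1365 × 0.4615 × 0.4475 = 281.90 W/m².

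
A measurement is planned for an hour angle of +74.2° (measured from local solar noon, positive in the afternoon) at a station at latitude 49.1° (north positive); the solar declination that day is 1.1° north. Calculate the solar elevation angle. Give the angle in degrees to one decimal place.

11.1°

cos θ_z = sin φ sin δ + cos φ cos δ cos H = (0.7559)(0.0192) + (0.6547)(0.9998)(0.2723) = 0.1928.
θ_z = arccos(0.1928) = 78.88°, so the elevation is 90° − 78.88° = 11.12°.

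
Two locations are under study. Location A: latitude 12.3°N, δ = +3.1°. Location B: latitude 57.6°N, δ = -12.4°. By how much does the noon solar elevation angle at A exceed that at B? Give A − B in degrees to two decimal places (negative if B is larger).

A: 90° − |12.3 − (3.1)| = 80.80°.
B: 90° − |57.6 − (-12.4)| = 20.00°.
A − B = 80.80 − 20.00 = 60.80°.

+60.80°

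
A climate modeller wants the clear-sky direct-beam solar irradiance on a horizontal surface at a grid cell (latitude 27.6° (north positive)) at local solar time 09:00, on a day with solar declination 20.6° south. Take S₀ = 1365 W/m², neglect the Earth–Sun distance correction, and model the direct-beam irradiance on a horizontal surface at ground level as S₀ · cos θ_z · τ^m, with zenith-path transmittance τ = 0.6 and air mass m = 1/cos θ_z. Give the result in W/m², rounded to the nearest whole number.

Hour angle H = 15° × (9 − 12) = -45.00°.
cos θ_z = sin(27.6°) sin(-20.6°) + cos(27.6°) cos(-20.6°) cos(-45.00°) = -0.1630 + 0.5866 = 0.4236.
Air mass m = 1/cos θ_z = 1/0.4236 = 2.361; τ^m = 0.6^2.361 = 0.2994.
Surface direct beam = 1365 × 0.4236 × 0.2994 = 173.12 W/m².

173 W/m²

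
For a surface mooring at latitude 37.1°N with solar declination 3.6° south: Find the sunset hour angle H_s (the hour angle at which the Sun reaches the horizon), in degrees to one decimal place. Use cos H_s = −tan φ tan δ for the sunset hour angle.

cos H_s = −tan(37.1°) · tan(-3.6°) = 0.0476, so H_s = arccos(0.0476) = 87.27°.

87.3°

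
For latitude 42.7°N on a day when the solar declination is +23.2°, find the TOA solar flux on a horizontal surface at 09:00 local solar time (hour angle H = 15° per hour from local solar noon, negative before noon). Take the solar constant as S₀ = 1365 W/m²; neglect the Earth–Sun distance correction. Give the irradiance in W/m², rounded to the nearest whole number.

Hour angle H = 15° × (9 − 12) = -45.00°.
cos θ_z = sin(42.7°) sin(23.2°) + cos(42.7°) cos(23.2°) cos(-45.00°) = 0.2672 + 0.4776 = 0.7448.
Top-of-atmosphere irradiance = S₀ cos θ_z = 1365 × 0.7448 = 1016.65 W/m².

1017 W/m²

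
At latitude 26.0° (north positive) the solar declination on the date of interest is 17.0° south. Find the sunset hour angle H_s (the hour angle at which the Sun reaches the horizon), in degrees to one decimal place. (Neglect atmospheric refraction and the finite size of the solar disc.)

81.4°

cos H_s = −tan(26.0°) · tan(-17.0°) = 0.1491, so H_s = arccos(0.1491) = 81.43°.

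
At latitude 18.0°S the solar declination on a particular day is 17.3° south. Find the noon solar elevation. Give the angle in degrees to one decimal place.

At local solar noon the hour angle is zero, so the elevation is 90° − |φ − δ| = 90° − |-18.0° − (-17.3°)| = 90° − 0.7° = 89.3°.

89.3°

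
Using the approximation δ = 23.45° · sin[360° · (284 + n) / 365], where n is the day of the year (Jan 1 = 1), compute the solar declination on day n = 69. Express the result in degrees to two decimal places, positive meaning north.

360 × (284 + 69) / 365 = 348.164°; sin(348.164°) = -0.2051.
δ = 23.45 × -0.2051 = -4.810° ≈ -4.81°.

-4.81°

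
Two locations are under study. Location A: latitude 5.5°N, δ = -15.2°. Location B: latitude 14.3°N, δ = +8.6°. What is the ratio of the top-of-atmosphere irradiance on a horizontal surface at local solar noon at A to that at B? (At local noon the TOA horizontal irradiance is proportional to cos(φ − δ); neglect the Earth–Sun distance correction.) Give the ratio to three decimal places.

A: cos θ_z = cos(5.5° − (-15.2°)) = 0.9354.
B: cos θ_z = cos(14.3° − (8.6°)) = 0.9951.
Ratio A/B = 0.9354 / 0.9951 = 0.9400.

0.940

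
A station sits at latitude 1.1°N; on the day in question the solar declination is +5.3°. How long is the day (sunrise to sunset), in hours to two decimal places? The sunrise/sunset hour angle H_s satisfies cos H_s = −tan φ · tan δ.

12.01 hours

−tan φ tan δ = −(0.0192)(0.0928) = -0.0018; H_s = arccos(-0.0018) = 90.10°.
Day length = 2 H_s / 15° h⁻¹ = 180.20° / 15 = 12.013 h.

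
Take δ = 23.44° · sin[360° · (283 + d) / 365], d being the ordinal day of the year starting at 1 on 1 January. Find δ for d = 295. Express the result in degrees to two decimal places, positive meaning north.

-11.75°

360 × (283 + 295) / 365 = 570.082°; sin(570.082°) = -0.5012.
δ = 23.44 × -0.5012 = -11.748° ≈ -11.75°.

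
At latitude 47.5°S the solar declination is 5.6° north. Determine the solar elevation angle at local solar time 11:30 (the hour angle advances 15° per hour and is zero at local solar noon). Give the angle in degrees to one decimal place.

36.5°

Hour angle H = 15° × (11.5 − 12) = -7.50°.
cos θ_z = sin(-47.5°) sin(5.6°) + cos(-47.5°) cos(5.6°) cos(-7.50°) = -0.0719 + 0.6666 = 0.5947.
θ_z = arccos(0.5947) = 53.51°, so the elevation is 90° − 53.51° = 36.49°.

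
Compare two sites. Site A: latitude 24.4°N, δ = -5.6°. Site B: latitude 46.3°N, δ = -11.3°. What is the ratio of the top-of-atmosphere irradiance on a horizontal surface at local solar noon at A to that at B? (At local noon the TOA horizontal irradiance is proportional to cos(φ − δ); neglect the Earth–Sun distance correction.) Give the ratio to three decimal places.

1.616

A: cos θ_z = cos(24.4° − (-5.6°)) = 0.8660.
B: cos θ_z = cos(46.3° − (-11.3°)) = 0.5358.
Ratio A/B = 0.8660 / 0.5358 = 1.6163.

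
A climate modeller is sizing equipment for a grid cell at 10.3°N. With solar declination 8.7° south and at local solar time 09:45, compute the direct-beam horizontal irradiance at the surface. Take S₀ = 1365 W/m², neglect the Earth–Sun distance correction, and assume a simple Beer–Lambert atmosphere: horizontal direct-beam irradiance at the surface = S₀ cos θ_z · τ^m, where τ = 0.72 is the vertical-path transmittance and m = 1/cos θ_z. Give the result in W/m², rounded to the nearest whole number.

Hour angle H = 15° × (9.75 − 12) = -33.75°.
With φ = 10.3°, δ = -8.7°, H = -33.75°: sin φ sin δ = -0.0270, cos φ cos δ cos H = 0.8087, so cos θ_z = 0.7817.
Air mass m = 1/cos θ_z = 1/0.7817 = 1.279; τ^m = 0.72^1.279 = 0.6569.
Surface direct beam = 1365 × 0.7817 × 0.6569 = 700.93 W/m².

701 W/m²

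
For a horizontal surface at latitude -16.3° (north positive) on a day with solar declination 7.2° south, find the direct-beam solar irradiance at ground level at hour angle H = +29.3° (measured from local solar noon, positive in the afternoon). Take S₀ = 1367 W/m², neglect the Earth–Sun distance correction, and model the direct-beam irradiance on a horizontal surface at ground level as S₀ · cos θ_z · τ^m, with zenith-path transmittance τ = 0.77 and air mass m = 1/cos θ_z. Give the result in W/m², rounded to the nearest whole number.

cos θ_z = sin φ sin δ + cos φ cos δ cos H = (-0.2807)(-0.1253) + (0.9598)(0.9921)(0.8721) = 0.8656.
Air mass m = 1/cos θ_z = 1/0.8656 = 1.155; τ^m = 0.77^1.155 = 0.7394.
Surface direct beam = 1367 × 0.8656 × 0.7394 = 874.91 W/m².

875 W/m²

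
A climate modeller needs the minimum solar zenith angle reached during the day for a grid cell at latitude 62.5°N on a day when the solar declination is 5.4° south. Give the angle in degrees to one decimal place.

67.9°

At local solar noon the hour angle is zero, so the zenith angle is |φ − δ| = |62.5° − (-5.4°)| = 67.9°.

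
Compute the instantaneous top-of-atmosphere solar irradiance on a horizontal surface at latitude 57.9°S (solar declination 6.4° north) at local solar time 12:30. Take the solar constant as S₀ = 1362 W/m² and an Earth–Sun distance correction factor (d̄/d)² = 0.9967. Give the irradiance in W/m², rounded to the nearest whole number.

583 W/m²

Hour angle H = 15° × (12.5 − 12) = 7.50°.
cos θ_z = sin(-57.9°) sin(6.4°) + cos(-57.9°) cos(6.4°) cos(7.50°) = -0.0944 + 0.5236 = 0.4292.
Top-of-atmosphere irradiance = S₀ (d̄/d)² cos θ_z = 1362 × 0.9967 × 0.4292 = 582.64 W/m².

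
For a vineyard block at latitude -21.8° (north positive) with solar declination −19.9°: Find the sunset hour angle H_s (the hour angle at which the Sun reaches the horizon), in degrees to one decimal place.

The sunset hour angle satisfies cos H_s = −tan φ tan δ = -0.1448, giving H_s = 98.33°.

98.3°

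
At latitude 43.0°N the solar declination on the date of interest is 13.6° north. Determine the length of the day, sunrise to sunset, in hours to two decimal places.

13.74 hours

−tan φ tan δ = −(0.9325)(0.2419) = -0.2256; H_s = arccos(-0.2256) = 103.04°.
Day length = 2 H_s / 15° h⁻¹ = 206.08° / 15 = 13.739 h.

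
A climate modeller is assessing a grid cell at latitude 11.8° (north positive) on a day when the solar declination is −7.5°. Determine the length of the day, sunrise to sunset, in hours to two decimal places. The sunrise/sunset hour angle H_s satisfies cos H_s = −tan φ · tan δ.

11.79 hours

−tan φ tan δ = −(0.2089)(-0.1317) = 0.0275; H_s = arccos(0.0275) = 88.42°.
Day length = 2 H_s / 15° h⁻¹ = 176.84° / 15 = 11.789 h.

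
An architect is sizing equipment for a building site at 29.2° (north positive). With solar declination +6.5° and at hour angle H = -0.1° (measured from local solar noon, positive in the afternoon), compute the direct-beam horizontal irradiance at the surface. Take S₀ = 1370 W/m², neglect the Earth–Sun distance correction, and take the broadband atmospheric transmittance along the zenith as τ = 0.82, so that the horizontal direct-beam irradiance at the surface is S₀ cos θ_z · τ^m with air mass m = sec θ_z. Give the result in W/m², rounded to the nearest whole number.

cos θ_z = sin φ sin δ + cos φ cos δ cos H = (0.4879)(0.1132) + (0.8729)(0.9936)(1.0000) = 0.9225.
Air mass m = 1/cos θ_z = 1/0.9225 = 1.084; τ^m = 0.82^1.084 = 0.8064.
Surface direct beam = 1370 × 0.9225 × 0.8064 = 1019.15 W/m².

1019 W/m²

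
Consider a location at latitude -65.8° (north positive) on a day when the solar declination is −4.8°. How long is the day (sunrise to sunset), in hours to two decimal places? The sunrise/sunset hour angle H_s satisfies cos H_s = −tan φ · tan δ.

The sunset hour angle satisfies cos H_s = −tan φ tan δ = -0.1868, giving H_s = 100.77°.
Day length = 2 H_s / 15° h⁻¹ = 201.54° / 15 = 13.436 h.

13.44 hours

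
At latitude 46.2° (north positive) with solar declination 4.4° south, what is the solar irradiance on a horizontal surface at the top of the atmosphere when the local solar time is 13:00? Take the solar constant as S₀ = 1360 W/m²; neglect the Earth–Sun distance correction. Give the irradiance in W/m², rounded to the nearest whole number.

Hour angle H = 15° × (13 − 12) = 15.00°.
cos θ_z = sin(46.2°) sin(-4.4°) + cos(46.2°) cos(-4.4°) cos(15.00°) = -0.0554 + 0.6666 = 0.6112.
Top-of-atmosphere irradiance = S₀ cos θ_z = 1360 × 0.6112 = 831.23 W/m².

831 W/m²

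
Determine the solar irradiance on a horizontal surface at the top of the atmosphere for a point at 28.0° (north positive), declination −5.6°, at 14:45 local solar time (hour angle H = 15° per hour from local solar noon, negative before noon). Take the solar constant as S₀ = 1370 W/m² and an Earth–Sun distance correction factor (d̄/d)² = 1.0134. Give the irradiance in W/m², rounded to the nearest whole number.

Hour angle H = 15° × (14.75 − 12) = 41.25°.
With φ = 28.0°, δ = -5.6°, H = 41.25°: sin φ sin δ = -0.0458, cos φ cos δ cos H = 0.6607, so cos θ_z = 0.6149.
Top-of-atmosphere irradiance = S₀ (d̄/d)² cos θ_z = 1370 × 1.0134 × 0.6149 = 853.70 W/m².

854 W/m²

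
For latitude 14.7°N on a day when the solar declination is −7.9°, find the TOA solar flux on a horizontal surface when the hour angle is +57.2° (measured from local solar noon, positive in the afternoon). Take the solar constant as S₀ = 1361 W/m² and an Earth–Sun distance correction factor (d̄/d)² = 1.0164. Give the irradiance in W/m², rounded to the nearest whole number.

With φ = 14.7°, δ = -7.9°, H = 57.20°: sin φ sin δ = -0.0349, cos φ cos δ cos H = 0.5190, so cos θ_z = 0.4841.
Top-of-atmosphere irradiance = S₀ (d̄/d)² cos θ_z = 1361 × 1.0164 × 0.4841 = 669.67 W/m².

670 W/m²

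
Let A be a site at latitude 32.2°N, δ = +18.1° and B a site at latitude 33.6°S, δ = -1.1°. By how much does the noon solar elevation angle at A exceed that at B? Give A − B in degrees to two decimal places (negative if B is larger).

A: 90° − |32.2 − (18.1)| = 75.90°.
B: 90° − |-33.6 − (-1.1)| = 57.50°.
A − B = 75.90 − 57.50 = 18.40°.

+18.40°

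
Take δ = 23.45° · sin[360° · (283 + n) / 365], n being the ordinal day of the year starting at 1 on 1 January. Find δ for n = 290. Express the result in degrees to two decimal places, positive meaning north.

-9.97°

360 × (283 + 290) / 365 = 565.151°; sin(565.151°) = -0.4250.
δ = 23.45 × -0.4250 = -9.966° ≈ -9.97°.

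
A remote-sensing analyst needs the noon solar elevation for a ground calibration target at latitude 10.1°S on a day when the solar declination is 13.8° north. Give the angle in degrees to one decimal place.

66.1°

At local solar noon the hour angle is zero, so the elevation is 90° − |φ − δ| = 90° − |-10.1° − (13.8°)| = 90° − 23.9° = 66.1°.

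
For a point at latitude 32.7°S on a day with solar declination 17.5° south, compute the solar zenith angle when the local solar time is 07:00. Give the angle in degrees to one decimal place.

Hour angle H = 15° × (7 − 12) = -75.00°.
cos θ_z = sin φ sin δ + cos φ cos δ cos H = (-0.5402)(-0.3007) + (0.8415)(0.9537)(0.2588) = 0.3701.
θ_z = arccos(0.3701) = 68.28°.

68.3°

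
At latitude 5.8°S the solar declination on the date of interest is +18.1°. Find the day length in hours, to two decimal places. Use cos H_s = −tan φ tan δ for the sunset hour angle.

11.75 hours

−tan φ tan δ = −(-0.1016)(0.3269) = 0.0332; H_s = arccos(0.0332) = 88.10°.
Day length = 2 H_s / 15° h⁻¹ = 176.20° / 15 = 11.747 h.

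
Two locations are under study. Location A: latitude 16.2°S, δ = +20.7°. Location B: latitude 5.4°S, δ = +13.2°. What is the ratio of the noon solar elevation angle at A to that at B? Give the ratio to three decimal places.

0.744

A: 90° − |-16.2 − (20.7)| = 53.10°.
B: 90° − |-5.4 − (13.2)| = 71.40°.
Ratio A/B = 53.1000 / 71.4000 = 0.7437.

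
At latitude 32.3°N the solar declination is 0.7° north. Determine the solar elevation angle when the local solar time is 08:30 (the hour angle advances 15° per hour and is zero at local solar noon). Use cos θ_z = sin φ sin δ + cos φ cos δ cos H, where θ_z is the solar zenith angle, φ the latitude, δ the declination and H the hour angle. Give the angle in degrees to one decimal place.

31.4°

Hour angle H = 15° × (8.5 − 12) = -52.50°.
With φ = 32.3°, δ = 0.7°, H = -52.50°: sin φ sin δ = 0.0065, cos φ cos δ cos H = 0.5145, so cos θ_z = 0.5210.
θ_z = arccos(0.5210) = 58.60°, so the elevation is 90° − 58.60° = 31.40°.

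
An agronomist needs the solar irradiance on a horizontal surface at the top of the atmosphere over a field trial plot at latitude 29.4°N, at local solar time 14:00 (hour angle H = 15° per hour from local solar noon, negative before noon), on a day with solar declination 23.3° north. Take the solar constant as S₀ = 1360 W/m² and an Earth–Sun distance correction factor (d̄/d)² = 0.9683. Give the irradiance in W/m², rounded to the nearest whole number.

Hour angle H = 15° × (14 − 12) = 30.00°.
cos θ_z = sin(29.4°) sin(23.3°) + cos(29.4°) cos(23.3°) cos(30.00°) = 0.1942 + 0.6930 = 0.8872.
Top-of-atmosphere irradiance = S₀ (d̄/d)² cos θ_z = 1360 × 0.9683 × 0.8872 = 1168.34 W/m².

1168 W/m²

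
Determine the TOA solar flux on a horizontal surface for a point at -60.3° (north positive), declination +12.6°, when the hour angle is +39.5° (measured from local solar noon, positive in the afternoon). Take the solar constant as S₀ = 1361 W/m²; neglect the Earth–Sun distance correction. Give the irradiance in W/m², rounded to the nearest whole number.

With φ = -60.3°, δ = 12.6°, H = 39.50°: sin φ sin δ = -0.1895, cos φ cos δ cos H = 0.3731, so cos θ_z = 0.1836.
Top-of-atmosphere irradiance = S₀ cos θ_z = 1361 × 0.1836 = 249.88 W/m².

250 W/m²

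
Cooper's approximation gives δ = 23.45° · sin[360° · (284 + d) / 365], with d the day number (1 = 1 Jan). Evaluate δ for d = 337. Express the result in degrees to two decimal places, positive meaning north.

-22.36°

360 × (284 + 337) / 365 = 612.493°; sin(612.493°) = -0.9537.
δ = 23.45 × -0.9537 = -22.364° ≈ -22.36°.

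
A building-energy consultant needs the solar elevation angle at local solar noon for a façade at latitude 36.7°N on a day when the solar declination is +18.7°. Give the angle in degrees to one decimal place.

At local solar noon the hour angle is zero, so the elevation is 90° − |φ − δ| = 90° − |36.7° − (18.7°)| = 90° − 18.0° = 72.0°.

72.0°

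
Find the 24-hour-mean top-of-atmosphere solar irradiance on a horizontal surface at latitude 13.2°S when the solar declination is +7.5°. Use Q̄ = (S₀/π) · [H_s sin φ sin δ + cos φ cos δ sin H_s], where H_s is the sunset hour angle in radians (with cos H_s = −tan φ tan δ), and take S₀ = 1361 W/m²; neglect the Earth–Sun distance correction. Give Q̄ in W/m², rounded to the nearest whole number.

−tan φ tan δ = −(-0.2345)(0.1317) = 0.0309; H_s = arccos(0.0309) = 88.23°. In radians, H_s = 1.5399.
H_s sin φ sin δ = 1.5399 × -0.2284 × 0.1305 = -0.0459.
cos φ cos δ sin H_s = 0.9736 × 0.9914 × 0.9995 = 0.9647.
Q̄ = (1361/π) × (-0.0459 + 0.9647) = 433.22 × 0.9188 = 398.04 W/m².

398 W/m²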